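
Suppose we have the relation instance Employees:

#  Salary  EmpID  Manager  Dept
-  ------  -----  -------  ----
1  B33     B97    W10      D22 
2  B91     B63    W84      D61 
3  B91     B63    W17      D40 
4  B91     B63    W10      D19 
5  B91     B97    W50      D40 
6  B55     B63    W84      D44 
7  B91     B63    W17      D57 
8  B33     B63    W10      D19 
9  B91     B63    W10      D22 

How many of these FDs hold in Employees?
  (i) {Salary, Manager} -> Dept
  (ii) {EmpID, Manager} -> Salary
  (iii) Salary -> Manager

0

(i) {Salary, Manager} -> Dept: (Salary=B33, Manager=W10): rows 1, 8 → Dept takes values {D22, D19} — violation; (Salary=B91, Manager=W17): rows 3, 7 → Dept takes values {D40, D57} — violation; (Salary=B91, Manager=W10): rows 4, 9 → Dept takes values {D19, D22} — violation — fails.
(ii) {EmpID, Manager} -> Salary: (EmpID=B63, Manager=W84): rows 2, 6 → Salary takes values {B91, B55} — violation; (EmpID=B63, Manager=W10): rows 4, 8, 9 → Salary takes values {B91, B33} — violation — fails.
(iii) Salary -> Manager: Salary=B91: rows 2, 3, 4, 5, 7, 9 → Manager takes values {W84, W17, W10, W50} — violation — fails.
None of the 3 dependencies hold.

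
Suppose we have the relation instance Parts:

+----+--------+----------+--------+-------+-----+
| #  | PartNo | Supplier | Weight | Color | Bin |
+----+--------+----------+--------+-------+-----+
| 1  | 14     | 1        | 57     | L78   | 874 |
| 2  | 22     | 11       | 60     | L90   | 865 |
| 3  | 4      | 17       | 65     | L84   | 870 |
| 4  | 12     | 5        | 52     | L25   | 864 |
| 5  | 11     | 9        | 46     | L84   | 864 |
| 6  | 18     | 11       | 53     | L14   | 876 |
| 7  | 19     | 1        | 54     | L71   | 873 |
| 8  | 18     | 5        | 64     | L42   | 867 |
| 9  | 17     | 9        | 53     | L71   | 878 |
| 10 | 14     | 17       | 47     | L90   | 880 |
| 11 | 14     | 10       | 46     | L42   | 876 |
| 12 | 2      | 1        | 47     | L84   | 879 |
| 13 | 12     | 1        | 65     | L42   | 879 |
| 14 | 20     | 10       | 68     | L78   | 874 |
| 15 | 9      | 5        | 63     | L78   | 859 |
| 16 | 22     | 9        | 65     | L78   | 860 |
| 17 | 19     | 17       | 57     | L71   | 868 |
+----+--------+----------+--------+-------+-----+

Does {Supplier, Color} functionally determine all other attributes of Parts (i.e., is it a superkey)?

Yes

All 17 rows have distinct {Supplier, Color} values, so {Supplier, Color} → (all attributes) holds and {Supplier, Color} is a superkey.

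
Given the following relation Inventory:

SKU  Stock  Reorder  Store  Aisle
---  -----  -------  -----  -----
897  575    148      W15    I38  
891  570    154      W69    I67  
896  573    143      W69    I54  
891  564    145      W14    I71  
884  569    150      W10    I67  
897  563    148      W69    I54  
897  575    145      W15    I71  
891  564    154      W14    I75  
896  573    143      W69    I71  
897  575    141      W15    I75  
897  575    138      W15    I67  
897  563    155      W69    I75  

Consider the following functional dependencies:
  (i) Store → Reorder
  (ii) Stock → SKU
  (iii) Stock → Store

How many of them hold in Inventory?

(i) Store → Reorder: Store=W15: 4 rows → Reorder takes values {148, 145, 141, 138} — violation; Store=W69: 5 rows → Reorder takes values {154, 143, 148, 155} — violation; Store=W14: 2 rows → Reorder takes values {145, 154} — violation — fails.
(ii) Stock → SKU: every LHS value maps to a single RHS value — holds.
(iii) Stock → Store: every LHS value maps to a single RHS value — holds.
2 of the 3 dependencies hold.

2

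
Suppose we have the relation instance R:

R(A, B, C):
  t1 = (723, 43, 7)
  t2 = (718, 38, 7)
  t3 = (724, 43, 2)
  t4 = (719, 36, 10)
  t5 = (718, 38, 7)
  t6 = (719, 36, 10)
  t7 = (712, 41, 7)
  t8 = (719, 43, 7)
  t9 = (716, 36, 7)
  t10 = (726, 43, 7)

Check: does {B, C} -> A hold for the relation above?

(B=43, C=7): rows 1, 8, 10 → A takes values {723, 719, 726} — violation
(B=38, C=7): rows 2, 5 → A = 718, 718 ✓
(B=43, C=2): row 3 → A = 724 ✓
(B=36, C=10): rows 4, 6 → A = 719, 719 ✓
(B=41, C=7): row 7 → A = 712 ✓
(B=36, C=7): row 9 → A = 716 ✓
Two rows agree on {B, C} but differ on A, so {B, C} -> A does not hold.

No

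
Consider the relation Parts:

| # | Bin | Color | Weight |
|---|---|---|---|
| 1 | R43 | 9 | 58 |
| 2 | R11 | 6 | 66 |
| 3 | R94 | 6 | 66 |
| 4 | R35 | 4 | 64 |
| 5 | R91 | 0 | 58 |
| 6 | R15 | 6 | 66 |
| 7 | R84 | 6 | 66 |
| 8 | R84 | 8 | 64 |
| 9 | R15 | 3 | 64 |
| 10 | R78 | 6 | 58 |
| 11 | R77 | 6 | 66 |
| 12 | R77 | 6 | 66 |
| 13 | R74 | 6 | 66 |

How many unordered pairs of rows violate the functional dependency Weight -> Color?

Weight=58: violating pairs (1,5), (1,10), (5,10) — 3 pairs.
Weight=66: all 7 rows agree on Color — 0 pairs.
Weight=64: violating pairs (4,8), (4,9), (8,9) — 3 pairs.

6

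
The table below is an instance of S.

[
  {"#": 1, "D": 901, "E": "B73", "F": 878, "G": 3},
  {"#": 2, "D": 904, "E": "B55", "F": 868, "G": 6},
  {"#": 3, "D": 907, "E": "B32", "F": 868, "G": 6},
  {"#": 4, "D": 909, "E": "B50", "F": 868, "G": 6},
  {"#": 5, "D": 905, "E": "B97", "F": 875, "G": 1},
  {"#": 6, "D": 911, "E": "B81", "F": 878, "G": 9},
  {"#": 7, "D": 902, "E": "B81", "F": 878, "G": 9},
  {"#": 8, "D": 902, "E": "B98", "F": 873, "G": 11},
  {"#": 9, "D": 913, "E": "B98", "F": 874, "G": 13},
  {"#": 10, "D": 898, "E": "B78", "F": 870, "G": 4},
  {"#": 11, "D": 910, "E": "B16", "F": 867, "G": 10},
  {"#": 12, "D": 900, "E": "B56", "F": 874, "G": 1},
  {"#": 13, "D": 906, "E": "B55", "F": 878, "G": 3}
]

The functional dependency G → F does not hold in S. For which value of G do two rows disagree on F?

1

G=3: rows 1, 13 → F = 878, 878 ✓
G=6: rows 2, 3, 4 → F = 868, 868, 868 ✓
G=1: rows 5, 12 → F takes values {875, 874} — violation
G=9: rows 6, 7 → F = 878, 878 ✓
G=11: row 8 → F = 873 ✓
G=13: row 9 → F = 874 ✓
G=4: row 10 → F = 870 ✓
G=10: row 11 → F = 867 ✓
The only G value with inconsistent F is G=1.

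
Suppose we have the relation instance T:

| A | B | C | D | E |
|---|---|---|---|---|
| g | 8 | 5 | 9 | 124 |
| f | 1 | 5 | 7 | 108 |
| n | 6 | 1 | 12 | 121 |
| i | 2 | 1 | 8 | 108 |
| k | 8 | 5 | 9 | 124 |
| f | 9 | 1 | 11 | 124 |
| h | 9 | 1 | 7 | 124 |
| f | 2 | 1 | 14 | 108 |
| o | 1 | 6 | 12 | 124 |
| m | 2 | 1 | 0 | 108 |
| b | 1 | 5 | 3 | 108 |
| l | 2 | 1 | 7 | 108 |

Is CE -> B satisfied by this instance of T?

(C=5, E=124): 2 rows → B = 8, 8 ✓
(C=5, E=108): 2 rows → B = 1, 1 ✓
(C=1, E=121): 1 row → B = 6 ✓
(C=1, E=108): 4 rows → B = 2, 2, 2, 2 ✓
(C=1, E=124): 2 rows → B = 9, 9 ✓
(C=6, E=124): 1 row → B = 1 ✓
Every CE value is associated with a single B value, so CE -> B holds.

Yes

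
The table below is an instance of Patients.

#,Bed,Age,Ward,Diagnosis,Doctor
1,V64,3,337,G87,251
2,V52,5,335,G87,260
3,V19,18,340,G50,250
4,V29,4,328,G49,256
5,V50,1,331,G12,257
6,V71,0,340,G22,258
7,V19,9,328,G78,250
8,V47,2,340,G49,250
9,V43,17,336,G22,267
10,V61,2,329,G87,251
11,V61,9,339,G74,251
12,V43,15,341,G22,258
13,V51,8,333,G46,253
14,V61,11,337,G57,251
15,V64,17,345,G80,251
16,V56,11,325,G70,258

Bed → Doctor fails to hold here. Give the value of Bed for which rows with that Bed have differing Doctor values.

V43

Bed=V64: rows 1, 15 → Doctor = 251, 251 ✓
Bed=V52: row 2 → Doctor = 260 ✓
Bed=V19: rows 3, 7 → Doctor = 250, 250 ✓
Bed=V29: row 4 → Doctor = 256 ✓
Bed=V50: row 5 → Doctor = 257 ✓
Bed=V71: row 6 → Doctor = 258 ✓
Bed=V47: row 8 → Doctor = 250 ✓
Bed=V43: rows 9, 12 → Doctor takes values {267, 258} — violation
Bed=V61: rows 10, 11, 14 → Doctor = 251, 251, 251 ✓
Bed=V51: row 13 → Doctor = 253 ✓
Bed=V56: row 16 → Doctor = 258 ✓
The only Bed value with inconsistent Doctor is Bed=V43.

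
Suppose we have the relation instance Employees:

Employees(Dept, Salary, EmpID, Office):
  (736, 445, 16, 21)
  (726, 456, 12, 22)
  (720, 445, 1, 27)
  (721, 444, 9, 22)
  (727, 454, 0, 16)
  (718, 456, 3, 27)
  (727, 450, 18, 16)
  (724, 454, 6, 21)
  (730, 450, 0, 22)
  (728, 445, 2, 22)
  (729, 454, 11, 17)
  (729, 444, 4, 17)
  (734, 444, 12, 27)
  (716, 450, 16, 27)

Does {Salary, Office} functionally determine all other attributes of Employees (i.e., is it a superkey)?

Yes

All 14 rows have distinct {Salary, Office} values, so {Salary, Office} → (all attributes) holds and {Salary, Office} is a superkey.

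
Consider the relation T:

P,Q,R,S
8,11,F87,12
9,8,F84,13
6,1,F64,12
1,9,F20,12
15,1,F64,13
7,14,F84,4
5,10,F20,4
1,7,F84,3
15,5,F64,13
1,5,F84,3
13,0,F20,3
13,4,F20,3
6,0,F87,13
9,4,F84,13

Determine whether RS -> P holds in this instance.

Yes

(R=F87, S=12): 1 row → P = 8 ✓
(R=F84, S=13): 2 rows → P = 9, 9 ✓
(R=F64, S=12): 1 row → P = 6 ✓
(R=F20, S=12): 1 row → P = 1 ✓
(R=F64, S=13): 2 rows → P = 15, 15 ✓
(R=F84, S=4): 1 row → P = 7 ✓
(R=F20, S=4): 1 row → P = 5 ✓
(R=F84, S=3): 2 rows → P = 1, 1 ✓
(R=F20, S=3): 2 rows → P = 13, 13 ✓
(R=F87, S=13): 1 row → P = 6 ✓
Every RS value is associated with a single P value, so RS -> P holds.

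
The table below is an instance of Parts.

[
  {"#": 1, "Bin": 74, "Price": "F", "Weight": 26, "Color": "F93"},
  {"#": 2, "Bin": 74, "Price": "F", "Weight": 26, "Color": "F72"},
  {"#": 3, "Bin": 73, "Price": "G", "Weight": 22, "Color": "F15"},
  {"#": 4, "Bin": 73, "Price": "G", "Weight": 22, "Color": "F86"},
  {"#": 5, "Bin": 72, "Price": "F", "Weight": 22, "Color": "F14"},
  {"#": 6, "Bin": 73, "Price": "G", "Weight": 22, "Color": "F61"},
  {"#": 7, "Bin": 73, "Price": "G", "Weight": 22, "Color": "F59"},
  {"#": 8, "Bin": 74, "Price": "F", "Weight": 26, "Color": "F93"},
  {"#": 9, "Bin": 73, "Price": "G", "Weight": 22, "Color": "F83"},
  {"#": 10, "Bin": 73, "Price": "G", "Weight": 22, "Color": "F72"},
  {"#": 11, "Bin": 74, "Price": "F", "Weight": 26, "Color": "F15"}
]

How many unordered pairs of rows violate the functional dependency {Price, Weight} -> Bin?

0

(Price=F, Weight=26): all 4 rows agree on Bin — 0 pairs.
(Price=G, Weight=22): all 6 rows agree on Bin — 0 pairs.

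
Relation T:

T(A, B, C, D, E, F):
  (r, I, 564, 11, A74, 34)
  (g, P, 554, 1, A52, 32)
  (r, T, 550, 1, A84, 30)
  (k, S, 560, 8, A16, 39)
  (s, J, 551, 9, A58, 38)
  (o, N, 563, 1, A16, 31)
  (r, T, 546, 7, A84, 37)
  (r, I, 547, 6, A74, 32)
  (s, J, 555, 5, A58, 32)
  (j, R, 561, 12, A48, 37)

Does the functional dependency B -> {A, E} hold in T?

B=I: 2 rows → {A,E} = (r, A74), (r, A74) ✓
B=P: 1 row → {A,E} = (g, A52) ✓
B=T: 2 rows → {A,E} = (r, A84), (r, A84) ✓
B=S: 1 row → {A,E} = (k, A16) ✓
B=J: 2 rows → {A,E} = (s, A58), (s, A58) ✓
B=N: 1 row → {A,E} = (o, A16) ✓
B=R: 1 row → {A,E} = (j, A48) ✓
Every B value is associated with a single {A, E} value, so B -> {A, E} holds.

Yes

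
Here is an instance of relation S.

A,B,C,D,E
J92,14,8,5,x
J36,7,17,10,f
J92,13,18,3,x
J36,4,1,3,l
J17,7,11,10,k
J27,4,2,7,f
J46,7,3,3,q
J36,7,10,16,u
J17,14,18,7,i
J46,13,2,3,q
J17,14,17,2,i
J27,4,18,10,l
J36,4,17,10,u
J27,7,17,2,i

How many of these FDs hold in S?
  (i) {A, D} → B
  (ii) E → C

0

(i) {A, D} → B: (A=J36, D=10): 2 rows → B takes values {7, 4} — violation; (A=J46, D=3): 2 rows → B takes values {7, 13} — violation — fails.
(ii) E → C: E=x: 2 rows → C takes values {8, 18} — violation; E=f: 2 rows → C takes values {17, 2} — violation; E=l: 2 rows → C takes values {1, 18} — violation; E=q: 2 rows → C takes values {3, 2} — violation; E=u: 2 rows → C takes values {10, 17} — violation; E=i: 3 rows → C takes values {18, 17} — violation — fails.
None of the 2 dependencies hold.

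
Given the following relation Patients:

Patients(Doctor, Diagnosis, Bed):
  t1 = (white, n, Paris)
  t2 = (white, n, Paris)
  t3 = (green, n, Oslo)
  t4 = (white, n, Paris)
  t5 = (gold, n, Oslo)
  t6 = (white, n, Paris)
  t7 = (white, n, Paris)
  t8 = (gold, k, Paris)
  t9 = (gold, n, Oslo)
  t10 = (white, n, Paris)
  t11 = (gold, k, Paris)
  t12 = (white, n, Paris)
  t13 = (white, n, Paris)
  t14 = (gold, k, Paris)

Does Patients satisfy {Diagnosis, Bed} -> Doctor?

No

(Diagnosis=n, Bed=Paris): rows 1, 2, 4, 6, 7, 10, 12, 13 → Doctor = white, white, white, white, white, white, white, white ✓
(Diagnosis=n, Bed=Oslo): rows 3, 5, 9 → Doctor takes values {green, gold} — violation
(Diagnosis=k, Bed=Paris): rows 8, 11, 14 → Doctor = gold, gold, gold ✓
Two rows agree on {Diagnosis, Bed} but differ on Doctor, so {Diagnosis, Bed} -> Doctor does not hold.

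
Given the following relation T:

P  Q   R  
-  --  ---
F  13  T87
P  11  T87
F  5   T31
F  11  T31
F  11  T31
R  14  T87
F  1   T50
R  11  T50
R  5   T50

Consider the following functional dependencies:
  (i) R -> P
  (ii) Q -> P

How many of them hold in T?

(i) R -> P: R=T87: 3 rows → P takes values {F, P, R} — violation; R=T50: 3 rows → P takes values {F, R} — violation — fails.
(ii) Q -> P: Q=11: 4 rows → P takes values {P, F, R} — violation; Q=5: 2 rows → P takes values {F, R} — violation — fails.
None of the 2 dependencies hold.

0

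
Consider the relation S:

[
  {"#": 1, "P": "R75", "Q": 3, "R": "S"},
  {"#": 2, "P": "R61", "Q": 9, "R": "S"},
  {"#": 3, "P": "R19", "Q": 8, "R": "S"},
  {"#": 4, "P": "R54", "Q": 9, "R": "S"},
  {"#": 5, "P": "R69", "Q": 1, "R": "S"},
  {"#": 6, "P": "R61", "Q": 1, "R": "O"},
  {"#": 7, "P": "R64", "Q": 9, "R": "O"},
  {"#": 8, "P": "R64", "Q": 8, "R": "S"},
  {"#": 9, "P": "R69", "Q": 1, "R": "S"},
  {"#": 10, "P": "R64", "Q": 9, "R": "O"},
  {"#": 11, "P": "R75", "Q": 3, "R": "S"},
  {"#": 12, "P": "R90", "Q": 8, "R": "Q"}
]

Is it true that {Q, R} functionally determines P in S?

(Q=3, R=S): rows 1, 11 → P = R75, R75 ✓
(Q=9, R=S): rows 2, 4 → P takes values {R61, R54} — violation
(Q=8, R=S): rows 3, 8 → P takes values {R19, R64} — violation
(Q=1, R=S): rows 5, 9 → P = R69, R69 ✓
(Q=1, R=O): row 6 → P = R61 ✓
(Q=9, R=O): rows 7, 10 → P = R64, R64 ✓
(Q=8, R=Q): row 12 → P = R90 ✓
Two rows agree on {Q, R} but differ on P, so {Q, R} → P does not hold.

No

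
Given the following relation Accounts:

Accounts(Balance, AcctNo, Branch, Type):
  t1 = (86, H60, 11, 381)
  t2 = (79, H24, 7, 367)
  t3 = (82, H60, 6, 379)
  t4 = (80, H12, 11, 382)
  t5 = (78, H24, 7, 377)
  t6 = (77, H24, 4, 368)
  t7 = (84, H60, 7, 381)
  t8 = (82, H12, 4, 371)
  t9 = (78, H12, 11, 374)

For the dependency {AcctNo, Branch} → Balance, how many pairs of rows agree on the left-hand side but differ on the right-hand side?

2

(AcctNo=H24, Branch=7): violating pairs (2,5) — 1 pair.
(AcctNo=H12, Branch=11): violating pairs (4,9) — 1 pair.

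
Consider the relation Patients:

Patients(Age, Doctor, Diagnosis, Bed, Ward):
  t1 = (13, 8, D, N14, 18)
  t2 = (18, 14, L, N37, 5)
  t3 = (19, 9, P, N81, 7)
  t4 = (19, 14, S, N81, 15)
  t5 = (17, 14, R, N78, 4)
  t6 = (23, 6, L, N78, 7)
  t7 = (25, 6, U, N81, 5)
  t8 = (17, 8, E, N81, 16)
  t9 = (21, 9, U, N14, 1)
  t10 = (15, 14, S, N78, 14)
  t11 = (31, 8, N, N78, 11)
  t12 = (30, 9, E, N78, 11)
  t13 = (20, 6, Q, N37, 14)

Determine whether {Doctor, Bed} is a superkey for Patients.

No

Rows 5 and 10 have the same {Doctor, Bed} value (Doctor=14, Bed=N78) but are distinct tuples, so {Doctor, Bed} does not determine every attribute — not a superkey.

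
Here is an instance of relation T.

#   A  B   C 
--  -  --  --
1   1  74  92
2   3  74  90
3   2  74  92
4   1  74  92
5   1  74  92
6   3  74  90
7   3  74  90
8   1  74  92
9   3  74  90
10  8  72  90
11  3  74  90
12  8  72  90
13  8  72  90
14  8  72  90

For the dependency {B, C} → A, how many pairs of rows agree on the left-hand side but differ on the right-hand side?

(B=74, C=92): violating pairs (1,3), (3,4), (3,5), (3,8) — 4 pairs.
(B=74, C=90): all 5 rows agree on A — 0 pairs.
(B=72, C=90): all 4 rows agree on A — 0 pairs.

4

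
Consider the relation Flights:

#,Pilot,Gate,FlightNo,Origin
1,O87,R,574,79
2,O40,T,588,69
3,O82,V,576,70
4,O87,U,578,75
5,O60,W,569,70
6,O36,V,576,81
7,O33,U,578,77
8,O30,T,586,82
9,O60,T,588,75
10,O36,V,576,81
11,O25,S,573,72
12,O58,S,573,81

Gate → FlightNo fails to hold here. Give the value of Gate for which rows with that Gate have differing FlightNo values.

Gate=R: row 1 → FlightNo = 574 ✓
Gate=T: rows 2, 8, 9 → FlightNo takes values {588, 586} — violation
Gate=V: rows 3, 6, 10 → FlightNo = 576, 576, 576 ✓
Gate=U: rows 4, 7 → FlightNo = 578, 578 ✓
Gate=W: row 5 → FlightNo = 569 ✓
Gate=S: rows 11, 12 → FlightNo = 573, 573 ✓
The only Gate value with inconsistent FlightNo is Gate=T.

T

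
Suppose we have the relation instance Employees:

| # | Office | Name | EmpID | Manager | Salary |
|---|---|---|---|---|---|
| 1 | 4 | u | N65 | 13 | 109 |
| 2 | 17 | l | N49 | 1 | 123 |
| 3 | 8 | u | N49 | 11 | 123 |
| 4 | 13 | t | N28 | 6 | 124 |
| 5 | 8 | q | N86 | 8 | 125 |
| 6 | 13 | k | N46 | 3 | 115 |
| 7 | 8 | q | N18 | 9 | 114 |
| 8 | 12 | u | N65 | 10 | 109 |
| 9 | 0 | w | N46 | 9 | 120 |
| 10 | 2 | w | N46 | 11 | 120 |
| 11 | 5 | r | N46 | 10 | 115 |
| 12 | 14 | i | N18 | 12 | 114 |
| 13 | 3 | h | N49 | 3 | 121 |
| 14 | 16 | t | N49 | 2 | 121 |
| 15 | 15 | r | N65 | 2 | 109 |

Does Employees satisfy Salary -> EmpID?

Salary=109: rows 1, 8, 15 → EmpID = N65, N65, N65 ✓
Salary=123: rows 2, 3 → EmpID = N49, N49 ✓
Salary=124: row 4 → EmpID = N28 ✓
Salary=125: row 5 → EmpID = N86 ✓
Salary=115: rows 6, 11 → EmpID = N46, N46 ✓
Salary=114: rows 7, 12 → EmpID = N18, N18 ✓
Salary=120: rows 9, 10 → EmpID = N46, N46 ✓
Salary=121: rows 13, 14 → EmpID = N49, N49 ✓
Every Salary value is associated with a single EmpID value, so Salary -> EmpID holds.

Yes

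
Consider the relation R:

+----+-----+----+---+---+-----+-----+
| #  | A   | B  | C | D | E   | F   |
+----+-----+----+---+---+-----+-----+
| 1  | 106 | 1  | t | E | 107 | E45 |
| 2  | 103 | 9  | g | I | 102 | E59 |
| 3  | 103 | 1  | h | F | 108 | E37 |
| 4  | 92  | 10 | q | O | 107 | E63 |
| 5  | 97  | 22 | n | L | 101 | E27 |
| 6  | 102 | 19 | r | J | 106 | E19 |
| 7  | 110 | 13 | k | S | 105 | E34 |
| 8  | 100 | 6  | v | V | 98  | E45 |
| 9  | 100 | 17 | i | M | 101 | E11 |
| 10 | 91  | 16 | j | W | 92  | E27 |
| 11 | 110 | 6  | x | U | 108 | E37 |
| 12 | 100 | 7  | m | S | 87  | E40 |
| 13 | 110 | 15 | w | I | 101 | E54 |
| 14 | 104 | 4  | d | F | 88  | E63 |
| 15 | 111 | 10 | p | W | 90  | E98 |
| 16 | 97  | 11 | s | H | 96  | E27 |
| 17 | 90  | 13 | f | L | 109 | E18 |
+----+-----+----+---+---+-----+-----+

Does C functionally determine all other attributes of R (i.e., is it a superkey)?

Yes

All 17 rows have distinct C values, so C → (all attributes) holds and C is a superkey.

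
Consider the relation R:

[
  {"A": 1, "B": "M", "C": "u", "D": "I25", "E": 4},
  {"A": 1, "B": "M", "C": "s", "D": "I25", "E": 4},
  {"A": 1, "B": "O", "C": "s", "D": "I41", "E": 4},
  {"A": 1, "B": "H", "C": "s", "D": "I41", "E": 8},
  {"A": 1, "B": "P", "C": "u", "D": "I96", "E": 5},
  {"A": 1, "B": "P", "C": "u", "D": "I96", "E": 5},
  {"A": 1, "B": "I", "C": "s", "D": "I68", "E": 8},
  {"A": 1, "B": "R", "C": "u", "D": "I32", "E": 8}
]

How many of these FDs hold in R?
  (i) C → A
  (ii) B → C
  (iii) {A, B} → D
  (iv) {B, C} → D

(i) C → A: every LHS value maps to a single RHS value — holds.
(ii) B → C: B=M: 2 rows → C takes values {u, s} — violation — fails.
(iii) {A, B} → D: every LHS value maps to a single RHS value — holds.
(iv) {B, C} → D: every LHS value maps to a single RHS value — holds.
3 of the 4 dependencies hold.

3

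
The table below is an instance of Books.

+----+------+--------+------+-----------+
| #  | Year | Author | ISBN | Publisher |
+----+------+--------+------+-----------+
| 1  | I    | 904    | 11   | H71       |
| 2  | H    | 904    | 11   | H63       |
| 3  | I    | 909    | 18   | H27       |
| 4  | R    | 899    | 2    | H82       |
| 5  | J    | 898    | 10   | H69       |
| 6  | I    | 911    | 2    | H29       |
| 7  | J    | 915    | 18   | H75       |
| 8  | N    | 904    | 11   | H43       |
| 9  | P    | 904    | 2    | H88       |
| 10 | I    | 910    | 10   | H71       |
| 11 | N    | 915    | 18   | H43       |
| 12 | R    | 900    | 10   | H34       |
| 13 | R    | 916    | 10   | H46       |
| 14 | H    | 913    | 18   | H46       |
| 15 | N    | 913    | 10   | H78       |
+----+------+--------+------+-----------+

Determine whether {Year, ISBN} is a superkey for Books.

Rows 12 and 13 have the same {Year, ISBN} value (Year=R, ISBN=10) but are distinct tuples, so {Year, ISBN} does not determine every attribute — not a superkey.

No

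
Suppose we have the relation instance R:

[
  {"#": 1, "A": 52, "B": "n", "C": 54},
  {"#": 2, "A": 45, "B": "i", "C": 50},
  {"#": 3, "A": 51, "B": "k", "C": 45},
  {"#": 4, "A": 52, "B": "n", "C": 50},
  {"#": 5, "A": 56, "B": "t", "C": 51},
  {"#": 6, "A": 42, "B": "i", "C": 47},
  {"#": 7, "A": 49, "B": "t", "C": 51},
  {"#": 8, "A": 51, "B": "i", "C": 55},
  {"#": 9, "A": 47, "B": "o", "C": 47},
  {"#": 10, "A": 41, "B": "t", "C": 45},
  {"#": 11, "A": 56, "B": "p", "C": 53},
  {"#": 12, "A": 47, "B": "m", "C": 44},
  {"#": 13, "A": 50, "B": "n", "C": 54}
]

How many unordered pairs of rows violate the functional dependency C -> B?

3

C=54: all 2 rows agree on B — 0 pairs.
C=50: violating pairs (2,4) — 1 pair.
C=45: violating pairs (3,10) — 1 pair.
C=51: all 2 rows agree on B — 0 pairs.
C=47: violating pairs (6,9) — 1 pair.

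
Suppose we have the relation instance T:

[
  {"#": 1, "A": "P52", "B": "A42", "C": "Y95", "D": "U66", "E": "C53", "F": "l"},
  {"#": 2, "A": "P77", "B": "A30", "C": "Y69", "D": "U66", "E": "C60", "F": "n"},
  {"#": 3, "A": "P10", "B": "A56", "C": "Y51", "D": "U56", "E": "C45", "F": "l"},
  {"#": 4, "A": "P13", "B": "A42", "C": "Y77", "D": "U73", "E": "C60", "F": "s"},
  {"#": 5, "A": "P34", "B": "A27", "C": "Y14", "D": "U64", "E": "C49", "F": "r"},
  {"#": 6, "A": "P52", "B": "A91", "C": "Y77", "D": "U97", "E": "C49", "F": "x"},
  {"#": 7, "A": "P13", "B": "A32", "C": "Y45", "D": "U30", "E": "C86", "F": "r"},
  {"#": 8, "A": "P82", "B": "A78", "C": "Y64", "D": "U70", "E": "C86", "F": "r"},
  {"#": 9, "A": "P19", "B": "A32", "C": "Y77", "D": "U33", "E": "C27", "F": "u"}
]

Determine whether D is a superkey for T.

Rows 1 and 2 have the same D value D=U66 but are distinct tuples, so D does not determine every attribute — not a superkey.

No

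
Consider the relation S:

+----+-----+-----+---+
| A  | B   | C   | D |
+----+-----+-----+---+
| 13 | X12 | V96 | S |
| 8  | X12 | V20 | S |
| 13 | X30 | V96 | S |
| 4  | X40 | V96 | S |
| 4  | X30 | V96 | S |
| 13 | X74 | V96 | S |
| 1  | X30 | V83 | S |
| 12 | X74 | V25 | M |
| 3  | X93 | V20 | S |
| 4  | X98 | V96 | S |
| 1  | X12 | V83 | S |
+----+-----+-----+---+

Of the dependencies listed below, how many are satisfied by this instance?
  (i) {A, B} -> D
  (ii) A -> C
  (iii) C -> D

3

(i) {A, B} -> D: every LHS value maps to a single RHS value — holds.
(ii) A -> C: every LHS value maps to a single RHS value — holds.
(iii) C -> D: every LHS value maps to a single RHS value — holds.
3 of the 3 dependencies hold.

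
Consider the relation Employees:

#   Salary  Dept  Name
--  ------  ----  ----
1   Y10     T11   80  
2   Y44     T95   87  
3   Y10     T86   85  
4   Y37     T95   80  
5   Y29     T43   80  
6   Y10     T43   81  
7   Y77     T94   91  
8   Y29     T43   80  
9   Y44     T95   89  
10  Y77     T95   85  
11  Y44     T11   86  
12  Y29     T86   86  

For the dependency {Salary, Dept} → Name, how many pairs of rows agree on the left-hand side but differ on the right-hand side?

1

(Salary=Y44, Dept=T95): violating pairs (2,9) — 1 pair.
(Salary=Y29, Dept=T43): all 2 rows agree on Name — 0 pairs.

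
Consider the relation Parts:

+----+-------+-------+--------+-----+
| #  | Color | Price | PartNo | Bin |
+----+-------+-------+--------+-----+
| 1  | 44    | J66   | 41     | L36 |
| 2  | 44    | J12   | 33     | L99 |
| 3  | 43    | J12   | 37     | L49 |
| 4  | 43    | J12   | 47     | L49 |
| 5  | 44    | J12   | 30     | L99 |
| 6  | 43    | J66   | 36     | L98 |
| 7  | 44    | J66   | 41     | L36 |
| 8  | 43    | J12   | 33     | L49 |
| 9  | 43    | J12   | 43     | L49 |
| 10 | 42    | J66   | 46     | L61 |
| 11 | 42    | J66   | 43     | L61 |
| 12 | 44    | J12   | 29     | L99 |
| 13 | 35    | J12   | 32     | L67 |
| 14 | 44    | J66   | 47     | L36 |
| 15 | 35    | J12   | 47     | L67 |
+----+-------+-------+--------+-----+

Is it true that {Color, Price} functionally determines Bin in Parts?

Yes

(Color=44, Price=J66): rows 1, 7, 14 → Bin = L36, L36, L36 ✓
(Color=44, Price=J12): rows 2, 5, 12 → Bin = L99, L99, L99 ✓
(Color=43, Price=J12): rows 3, 4, 8, 9 → Bin = L49, L49, L49, L49 ✓
(Color=43, Price=J66): row 6 → Bin = L98 ✓
(Color=42, Price=J66): rows 10, 11 → Bin = L61, L61 ✓
(Color=35, Price=J12): rows 13, 15 → Bin = L67, L67 ✓
Every {Color, Price} value is associated with a single Bin value, so {Color, Price} → Bin holds.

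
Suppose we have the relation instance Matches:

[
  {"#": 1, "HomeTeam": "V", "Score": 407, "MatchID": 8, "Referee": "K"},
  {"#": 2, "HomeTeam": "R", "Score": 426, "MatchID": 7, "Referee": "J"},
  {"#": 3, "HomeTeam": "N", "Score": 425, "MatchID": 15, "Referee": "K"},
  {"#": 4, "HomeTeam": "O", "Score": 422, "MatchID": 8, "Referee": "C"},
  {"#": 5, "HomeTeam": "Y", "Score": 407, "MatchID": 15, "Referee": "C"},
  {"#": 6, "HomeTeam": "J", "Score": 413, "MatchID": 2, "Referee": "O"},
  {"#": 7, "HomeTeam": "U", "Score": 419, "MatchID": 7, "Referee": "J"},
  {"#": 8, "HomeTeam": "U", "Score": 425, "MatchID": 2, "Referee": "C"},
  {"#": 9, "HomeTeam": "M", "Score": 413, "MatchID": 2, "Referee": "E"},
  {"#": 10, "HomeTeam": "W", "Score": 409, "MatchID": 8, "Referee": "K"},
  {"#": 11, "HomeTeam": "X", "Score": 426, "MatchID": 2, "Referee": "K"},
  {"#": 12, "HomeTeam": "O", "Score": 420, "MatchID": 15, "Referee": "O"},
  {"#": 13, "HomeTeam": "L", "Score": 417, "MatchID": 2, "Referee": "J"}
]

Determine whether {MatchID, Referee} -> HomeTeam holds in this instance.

(MatchID=8, Referee=K): rows 1, 10 → HomeTeam takes values {V, W} — violation
(MatchID=7, Referee=J): rows 2, 7 → HomeTeam takes values {R, U} — violation
(MatchID=15, Referee=K): row 3 → HomeTeam = N ✓
(MatchID=8, Referee=C): row 4 → HomeTeam = O ✓
(MatchID=15, Referee=C): row 5 → HomeTeam = Y ✓
(MatchID=2, Referee=O): row 6 → HomeTeam = J ✓
(MatchID=2, Referee=C): row 8 → HomeTeam = U ✓
(MatchID=2, Referee=E): row 9 → HomeTeam = M ✓
(MatchID=2, Referee=K): row 11 → HomeTeam = X ✓
(MatchID=15, Referee=O): row 12 → HomeTeam = O ✓
(MatchID=2, Referee=J): row 13 → HomeTeam = L ✓
Two rows agree on {MatchID, Referee} but differ on HomeTeam, so {MatchID, Referee} -> HomeTeam does not hold.

No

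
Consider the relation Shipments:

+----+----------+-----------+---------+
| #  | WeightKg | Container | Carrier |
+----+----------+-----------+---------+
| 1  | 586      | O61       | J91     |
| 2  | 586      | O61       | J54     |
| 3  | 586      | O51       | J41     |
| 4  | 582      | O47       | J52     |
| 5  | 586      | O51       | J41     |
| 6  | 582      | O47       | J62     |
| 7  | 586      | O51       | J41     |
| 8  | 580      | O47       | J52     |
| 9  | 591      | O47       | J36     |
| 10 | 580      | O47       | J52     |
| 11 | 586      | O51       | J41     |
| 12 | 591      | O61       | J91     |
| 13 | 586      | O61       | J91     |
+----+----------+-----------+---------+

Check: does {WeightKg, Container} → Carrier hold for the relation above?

(WeightKg=586, Container=O61): rows 1, 2, 13 → Carrier takes values {J91, J54} — violation
(WeightKg=586, Container=O51): rows 3, 5, 7, 11 → Carrier = J41, J41, J41, J41 ✓
(WeightKg=582, Container=O47): rows 4, 6 → Carrier takes values {J52, J62} — violation
(WeightKg=580, Container=O47): rows 8, 10 → Carrier = J52, J52 ✓
(WeightKg=591, Container=O47): row 9 → Carrier = J36 ✓
(WeightKg=591, Container=O61): row 12 → Carrier = J91 ✓
Two rows agree on {WeightKg, Container} but differ on Carrier, so {WeightKg, Container} → Carrier does not hold.

No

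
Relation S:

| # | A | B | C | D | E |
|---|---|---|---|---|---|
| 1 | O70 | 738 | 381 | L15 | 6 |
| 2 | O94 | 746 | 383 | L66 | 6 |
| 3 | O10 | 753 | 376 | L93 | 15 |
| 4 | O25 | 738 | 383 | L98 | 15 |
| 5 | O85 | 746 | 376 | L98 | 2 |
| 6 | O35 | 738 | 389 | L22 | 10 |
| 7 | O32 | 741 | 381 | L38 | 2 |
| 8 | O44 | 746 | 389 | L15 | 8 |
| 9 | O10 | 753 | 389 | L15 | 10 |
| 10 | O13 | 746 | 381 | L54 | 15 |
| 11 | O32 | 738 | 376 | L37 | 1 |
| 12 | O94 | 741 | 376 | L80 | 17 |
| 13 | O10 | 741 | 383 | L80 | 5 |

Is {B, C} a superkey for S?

Yes

All 13 rows have distinct {B, C} values, so {B, C} → (all attributes) holds and {B, C} is a superkey.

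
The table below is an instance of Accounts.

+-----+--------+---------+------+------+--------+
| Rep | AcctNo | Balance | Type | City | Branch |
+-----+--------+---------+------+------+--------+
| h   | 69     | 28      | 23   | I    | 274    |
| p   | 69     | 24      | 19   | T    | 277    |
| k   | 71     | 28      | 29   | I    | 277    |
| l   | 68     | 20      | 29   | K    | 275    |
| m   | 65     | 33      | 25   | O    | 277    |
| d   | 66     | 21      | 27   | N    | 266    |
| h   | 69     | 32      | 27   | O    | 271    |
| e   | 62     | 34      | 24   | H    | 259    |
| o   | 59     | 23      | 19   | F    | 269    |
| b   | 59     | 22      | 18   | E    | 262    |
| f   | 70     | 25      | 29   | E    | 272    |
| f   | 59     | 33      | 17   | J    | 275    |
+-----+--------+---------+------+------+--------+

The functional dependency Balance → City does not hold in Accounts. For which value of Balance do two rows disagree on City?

Balance=28: 2 rows → City = I, I ✓
Balance=24: 1 row → City = T ✓
Balance=20: 1 row → City = K ✓
Balance=33: 2 rows → City takes values {O, J} — violation
Balance=21: 1 row → City = N ✓
Balance=32: 1 row → City = O ✓
Balance=34: 1 row → City = H ✓
Balance=23: 1 row → City = F ✓
Balance=22: 1 row → City = E ✓
Balance=25: 1 row → City = E ✓
The only Balance value with inconsistent City is Balance=33.

33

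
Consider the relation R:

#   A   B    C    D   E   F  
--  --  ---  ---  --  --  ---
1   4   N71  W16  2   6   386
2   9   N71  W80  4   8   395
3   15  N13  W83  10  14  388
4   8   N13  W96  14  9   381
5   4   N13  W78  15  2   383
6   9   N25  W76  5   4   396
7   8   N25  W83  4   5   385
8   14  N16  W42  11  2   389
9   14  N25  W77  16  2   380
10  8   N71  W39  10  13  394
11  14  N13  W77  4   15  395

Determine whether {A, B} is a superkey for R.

Yes

All 11 rows have distinct {A, B} values, so {A, B} → (all attributes) holds and {A, B} is a superkey.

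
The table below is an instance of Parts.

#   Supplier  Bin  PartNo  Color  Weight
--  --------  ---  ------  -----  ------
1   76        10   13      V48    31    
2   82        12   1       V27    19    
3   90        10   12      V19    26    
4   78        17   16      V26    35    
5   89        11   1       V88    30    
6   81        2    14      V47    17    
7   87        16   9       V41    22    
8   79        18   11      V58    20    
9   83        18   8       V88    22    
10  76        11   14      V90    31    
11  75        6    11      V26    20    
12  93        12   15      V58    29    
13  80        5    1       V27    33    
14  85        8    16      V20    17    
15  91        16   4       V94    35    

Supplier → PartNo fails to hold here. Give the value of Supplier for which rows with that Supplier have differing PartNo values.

Supplier=76: rows 1, 10 → PartNo takes values {13, 14} — violation
Supplier=82: row 2 → PartNo = 1 ✓
Supplier=90: row 3 → PartNo = 12 ✓
Supplier=78: row 4 → PartNo = 16 ✓
Supplier=89: row 5 → PartNo = 1 ✓
Supplier=81: row 6 → PartNo = 14 ✓
Supplier=87: row 7 → PartNo = 9 ✓
Supplier=79: row 8 → PartNo = 11 ✓
Supplier=83: row 9 → PartNo = 8 ✓
Supplier=75: row 11 → PartNo = 11 ✓
Supplier=93: row 12 → PartNo = 15 ✓
Supplier=80: row 13 → PartNo = 1 ✓
Supplier=85: row 14 → PartNo = 16 ✓
Supplier=91: row 15 → PartNo = 4 ✓
The only Supplier value with inconsistent PartNo is Supplier=76.

76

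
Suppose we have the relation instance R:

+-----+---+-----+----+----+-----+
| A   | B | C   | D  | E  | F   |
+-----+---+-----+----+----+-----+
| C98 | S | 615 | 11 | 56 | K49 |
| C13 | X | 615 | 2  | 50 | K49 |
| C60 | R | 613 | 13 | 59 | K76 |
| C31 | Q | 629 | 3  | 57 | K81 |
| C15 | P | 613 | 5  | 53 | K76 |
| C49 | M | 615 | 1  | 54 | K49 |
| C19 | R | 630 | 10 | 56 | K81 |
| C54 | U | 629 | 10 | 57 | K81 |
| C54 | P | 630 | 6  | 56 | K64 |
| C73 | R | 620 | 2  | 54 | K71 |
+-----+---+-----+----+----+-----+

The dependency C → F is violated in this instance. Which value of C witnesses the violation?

630

C=615: 3 rows → F = K49, K49, K49 ✓
C=613: 2 rows → F = K76, K76 ✓
C=629: 2 rows → F = K81, K81 ✓
C=630: 2 rows → F takes values {K81, K64} — violation
C=620: 1 row → F = K71 ✓
The only C value with inconsistent F is C=630.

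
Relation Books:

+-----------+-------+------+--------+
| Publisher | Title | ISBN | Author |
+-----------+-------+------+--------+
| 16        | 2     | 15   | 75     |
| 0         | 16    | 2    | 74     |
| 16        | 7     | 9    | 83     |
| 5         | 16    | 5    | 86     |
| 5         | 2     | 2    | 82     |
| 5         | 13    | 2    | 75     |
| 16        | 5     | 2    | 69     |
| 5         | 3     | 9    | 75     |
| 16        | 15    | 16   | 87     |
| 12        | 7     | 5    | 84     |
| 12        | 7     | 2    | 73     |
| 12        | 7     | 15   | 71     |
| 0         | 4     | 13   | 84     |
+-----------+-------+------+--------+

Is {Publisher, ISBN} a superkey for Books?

No

Two distinct rows share (Publisher=5, ISBN=2), so {Publisher, ISBN} does not determine every attribute — not a superkey.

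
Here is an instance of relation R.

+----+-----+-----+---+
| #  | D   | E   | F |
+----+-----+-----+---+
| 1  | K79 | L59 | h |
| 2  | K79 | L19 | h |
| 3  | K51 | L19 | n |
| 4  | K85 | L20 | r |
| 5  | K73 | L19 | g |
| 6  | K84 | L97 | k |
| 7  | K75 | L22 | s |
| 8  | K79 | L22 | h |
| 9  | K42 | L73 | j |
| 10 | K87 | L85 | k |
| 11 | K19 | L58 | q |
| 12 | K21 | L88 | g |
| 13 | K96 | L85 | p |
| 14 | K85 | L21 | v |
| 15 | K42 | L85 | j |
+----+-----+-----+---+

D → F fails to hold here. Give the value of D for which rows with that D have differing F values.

K85

D=K79: rows 1, 2, 8 → F = h, h, h ✓
D=K51: row 3 → F = n ✓
D=K85: rows 4, 14 → F takes values {r, v} — violation
D=K73: row 5 → F = g ✓
D=K84: row 6 → F = k ✓
D=K75: row 7 → F = s ✓
D=K42: rows 9, 15 → F = j, j ✓
D=K87: row 10 → F = k ✓
D=K19: row 11 → F = q ✓
D=K21: row 12 → F = g ✓
D=K96: row 13 → F = p ✓
The only D value with inconsistent F is D=K85.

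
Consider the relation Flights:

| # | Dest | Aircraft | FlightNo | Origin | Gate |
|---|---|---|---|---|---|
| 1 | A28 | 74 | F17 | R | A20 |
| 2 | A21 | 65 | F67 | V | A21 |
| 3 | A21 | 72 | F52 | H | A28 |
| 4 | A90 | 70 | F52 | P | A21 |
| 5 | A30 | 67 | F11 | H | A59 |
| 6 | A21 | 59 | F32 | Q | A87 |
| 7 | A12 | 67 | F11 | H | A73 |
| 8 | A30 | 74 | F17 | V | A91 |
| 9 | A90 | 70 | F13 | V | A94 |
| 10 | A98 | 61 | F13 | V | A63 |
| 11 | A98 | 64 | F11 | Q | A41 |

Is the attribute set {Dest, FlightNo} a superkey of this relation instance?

All 11 rows have distinct {Dest, FlightNo} values, so {Dest, FlightNo} → (all attributes) holds and {Dest, FlightNo} is a superkey.

Yes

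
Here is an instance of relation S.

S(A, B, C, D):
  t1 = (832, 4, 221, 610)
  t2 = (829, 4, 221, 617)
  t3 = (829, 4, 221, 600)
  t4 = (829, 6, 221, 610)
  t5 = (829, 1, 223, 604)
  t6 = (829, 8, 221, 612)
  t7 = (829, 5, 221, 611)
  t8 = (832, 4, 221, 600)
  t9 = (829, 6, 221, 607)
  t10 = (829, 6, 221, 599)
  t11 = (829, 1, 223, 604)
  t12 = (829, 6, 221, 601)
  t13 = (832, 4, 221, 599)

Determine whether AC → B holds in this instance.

(A=832, C=221): rows 1, 8, 13 → B = 4, 4, 4 ✓
(A=829, C=221): rows 2, 3, 4, 6, 7, 9, 10, 12 → B takes values {4, 6, 8, 5} — violation
(A=829, C=223): rows 5, 11 → B = 1, 1 ✓
Two rows agree on AC but differ on B, so AC → B does not hold.

No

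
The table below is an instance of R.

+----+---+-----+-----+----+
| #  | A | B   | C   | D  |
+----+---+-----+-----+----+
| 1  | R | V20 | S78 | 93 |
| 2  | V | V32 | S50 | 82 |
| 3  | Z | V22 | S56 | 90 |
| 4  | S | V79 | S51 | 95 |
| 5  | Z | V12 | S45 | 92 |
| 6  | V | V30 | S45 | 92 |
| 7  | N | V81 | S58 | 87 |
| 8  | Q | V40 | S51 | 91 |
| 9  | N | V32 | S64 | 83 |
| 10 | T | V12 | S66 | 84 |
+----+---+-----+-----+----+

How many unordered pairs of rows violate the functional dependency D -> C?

D=92: all 2 rows agree on C — 0 pairs.

0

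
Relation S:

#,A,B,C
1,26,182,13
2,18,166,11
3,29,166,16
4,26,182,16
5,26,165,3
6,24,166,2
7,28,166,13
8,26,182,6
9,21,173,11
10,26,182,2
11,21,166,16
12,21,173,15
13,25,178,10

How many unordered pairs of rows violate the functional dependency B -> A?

B=182: all 4 rows agree on A — 0 pairs.
B=166: violating pairs (2,3), (2,6), (2,7), (2,11), (3,6), (3,7), (3,11), (6,7), (6,11), (7,11) — 10 pairs.
B=173: all 2 rows agree on A — 0 pairs.

10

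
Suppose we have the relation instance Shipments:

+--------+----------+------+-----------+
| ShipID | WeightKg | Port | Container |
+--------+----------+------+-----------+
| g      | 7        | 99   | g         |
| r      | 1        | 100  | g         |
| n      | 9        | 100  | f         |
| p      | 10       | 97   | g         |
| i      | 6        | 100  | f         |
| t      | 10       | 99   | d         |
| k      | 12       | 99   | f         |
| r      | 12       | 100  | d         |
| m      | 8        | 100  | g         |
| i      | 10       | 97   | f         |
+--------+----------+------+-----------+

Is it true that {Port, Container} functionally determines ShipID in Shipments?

No

(Port=99, Container=g): 1 row → ShipID = g ✓
(Port=100, Container=g): 2 rows → ShipID takes values {r, m} — violation
(Port=100, Container=f): 2 rows → ShipID takes values {n, i} — violation
(Port=97, Container=g): 1 row → ShipID = p ✓
(Port=99, Container=d): 1 row → ShipID = t ✓
(Port=99, Container=f): 1 row → ShipID = k ✓
(Port=100, Container=d): 1 row → ShipID = r ✓
(Port=97, Container=f): 1 row → ShipID = i ✓
Two rows agree on {Port, Container} but differ on ShipID, so {Port, Container} → ShipID does not hold.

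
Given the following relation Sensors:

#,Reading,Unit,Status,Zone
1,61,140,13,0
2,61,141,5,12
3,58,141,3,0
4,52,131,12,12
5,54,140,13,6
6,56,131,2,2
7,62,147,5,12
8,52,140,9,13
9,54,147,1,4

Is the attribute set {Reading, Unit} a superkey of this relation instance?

All 9 rows have distinct {Reading, Unit} values, so {Reading, Unit} → (all attributes) holds and {Reading, Unit} is a superkey.

Yes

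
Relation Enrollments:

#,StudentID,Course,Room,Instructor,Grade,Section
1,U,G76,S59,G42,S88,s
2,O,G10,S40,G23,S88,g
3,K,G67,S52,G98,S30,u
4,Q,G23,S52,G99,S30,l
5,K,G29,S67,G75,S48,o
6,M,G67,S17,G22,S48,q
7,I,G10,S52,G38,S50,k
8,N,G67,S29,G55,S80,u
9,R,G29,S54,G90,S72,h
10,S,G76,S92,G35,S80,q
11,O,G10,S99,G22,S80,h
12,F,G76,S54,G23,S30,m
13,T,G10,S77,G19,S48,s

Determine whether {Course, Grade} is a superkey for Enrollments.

Yes

All 13 rows have distinct {Course, Grade} values, so {Course, Grade} → (all attributes) holds and {Course, Grade} is a superkey.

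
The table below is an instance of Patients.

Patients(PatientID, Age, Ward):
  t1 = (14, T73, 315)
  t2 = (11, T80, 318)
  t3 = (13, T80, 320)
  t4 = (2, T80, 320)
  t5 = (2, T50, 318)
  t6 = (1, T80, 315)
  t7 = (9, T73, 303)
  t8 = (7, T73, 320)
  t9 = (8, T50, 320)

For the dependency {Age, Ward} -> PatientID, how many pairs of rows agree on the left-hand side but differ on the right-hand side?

1

(Age=T80, Ward=320): violating pairs (3,4) — 1 pair.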